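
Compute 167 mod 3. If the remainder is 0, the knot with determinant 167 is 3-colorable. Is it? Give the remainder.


Step 1: A knot is p-colorable if and only if p divides its determinant.
Step 2: Compute 167 mod 3.
167 = 55 * 3 + 2
Step 3: 167 mod 3 = 2
Step 4: The knot is 3-colorable: no

2


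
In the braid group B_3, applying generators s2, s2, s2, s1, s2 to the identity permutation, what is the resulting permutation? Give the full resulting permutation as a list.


Starting with identity [1, 2, 3].
Apply generators in sequence:
  After s2: [1, 3, 2]
  After s2: [1, 2, 3]
  After s2: [1, 3, 2]
  After s1: [3, 1, 2]
  After s2: [3, 2, 1]
Final permutation: [3, 2, 1]

[3, 2, 1]


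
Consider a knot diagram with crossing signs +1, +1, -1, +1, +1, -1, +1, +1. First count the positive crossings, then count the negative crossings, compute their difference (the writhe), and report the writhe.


Step 1: Count positive crossings (+1).
Positive crossings: 6
Step 2: Count negative crossings (-1).
Negative crossings: 2
Step 3: Writhe = (positive) - (negative)
w = 6 - 2 = 4
Step 4: |w| = 4, and w is positive

4


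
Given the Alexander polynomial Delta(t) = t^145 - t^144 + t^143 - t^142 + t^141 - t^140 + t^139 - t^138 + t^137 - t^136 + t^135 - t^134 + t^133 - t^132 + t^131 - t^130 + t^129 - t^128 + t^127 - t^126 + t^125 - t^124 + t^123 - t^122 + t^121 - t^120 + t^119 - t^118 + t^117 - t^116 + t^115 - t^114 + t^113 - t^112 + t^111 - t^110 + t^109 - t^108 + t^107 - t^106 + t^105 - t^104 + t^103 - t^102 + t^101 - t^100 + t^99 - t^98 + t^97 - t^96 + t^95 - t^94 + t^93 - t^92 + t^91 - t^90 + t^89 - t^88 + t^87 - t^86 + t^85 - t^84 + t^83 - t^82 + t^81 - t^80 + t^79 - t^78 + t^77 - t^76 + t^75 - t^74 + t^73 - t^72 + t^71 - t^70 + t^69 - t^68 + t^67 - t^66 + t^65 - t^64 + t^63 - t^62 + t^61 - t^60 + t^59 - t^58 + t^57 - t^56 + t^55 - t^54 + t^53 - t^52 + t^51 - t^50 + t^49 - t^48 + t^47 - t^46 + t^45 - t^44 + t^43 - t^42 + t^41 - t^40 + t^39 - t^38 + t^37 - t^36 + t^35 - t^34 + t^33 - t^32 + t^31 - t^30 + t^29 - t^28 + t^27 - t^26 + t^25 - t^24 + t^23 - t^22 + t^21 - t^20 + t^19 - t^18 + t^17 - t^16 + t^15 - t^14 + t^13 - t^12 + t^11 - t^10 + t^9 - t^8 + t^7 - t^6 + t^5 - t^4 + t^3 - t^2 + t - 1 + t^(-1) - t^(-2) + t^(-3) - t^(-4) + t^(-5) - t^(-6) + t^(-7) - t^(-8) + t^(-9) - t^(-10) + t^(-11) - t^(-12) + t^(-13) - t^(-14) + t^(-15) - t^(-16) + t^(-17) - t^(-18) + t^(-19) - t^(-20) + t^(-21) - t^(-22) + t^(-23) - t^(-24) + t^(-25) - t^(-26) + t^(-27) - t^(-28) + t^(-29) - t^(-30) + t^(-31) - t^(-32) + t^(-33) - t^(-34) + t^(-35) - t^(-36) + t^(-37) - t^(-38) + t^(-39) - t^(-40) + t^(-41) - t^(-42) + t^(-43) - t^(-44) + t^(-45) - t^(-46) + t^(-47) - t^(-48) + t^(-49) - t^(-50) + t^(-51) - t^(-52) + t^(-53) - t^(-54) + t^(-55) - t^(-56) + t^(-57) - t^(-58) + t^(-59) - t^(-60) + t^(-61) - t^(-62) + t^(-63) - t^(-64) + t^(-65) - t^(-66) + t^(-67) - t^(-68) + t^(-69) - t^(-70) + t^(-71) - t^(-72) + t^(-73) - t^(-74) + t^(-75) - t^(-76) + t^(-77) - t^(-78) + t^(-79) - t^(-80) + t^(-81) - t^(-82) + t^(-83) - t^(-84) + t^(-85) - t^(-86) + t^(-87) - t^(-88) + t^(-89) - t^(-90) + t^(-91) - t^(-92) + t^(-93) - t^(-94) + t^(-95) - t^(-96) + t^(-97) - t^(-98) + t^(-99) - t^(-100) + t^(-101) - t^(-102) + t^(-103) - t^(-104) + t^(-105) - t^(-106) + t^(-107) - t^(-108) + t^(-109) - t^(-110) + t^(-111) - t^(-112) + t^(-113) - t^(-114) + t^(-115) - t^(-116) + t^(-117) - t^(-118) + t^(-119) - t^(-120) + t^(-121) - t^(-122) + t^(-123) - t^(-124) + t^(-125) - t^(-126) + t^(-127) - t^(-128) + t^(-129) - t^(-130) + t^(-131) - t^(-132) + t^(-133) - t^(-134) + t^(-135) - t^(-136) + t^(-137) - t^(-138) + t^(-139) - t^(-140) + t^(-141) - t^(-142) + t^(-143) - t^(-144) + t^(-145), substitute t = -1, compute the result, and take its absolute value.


Step 1: The polynomial has 291 terms with alternating signs, exponents from 145 down to -145.
Step 2: Substitute t = -1. The i-th term has coefficient (-1)^i and exponent (m-i),
  so its value is (-1)^i * (-1)^(m-i) = (-1)^m = -1 for every i.
Step 3: All 291 terms equal -1, so Delta(-1) = 291 * (-1) = -291
Step 4: |Delta(-1)| = 291

291


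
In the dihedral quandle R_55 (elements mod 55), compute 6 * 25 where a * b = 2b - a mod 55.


6 * 25 = 2*25 - 6 mod 55
= 50 - 6 mod 55
= 44 mod 55 = 44

44


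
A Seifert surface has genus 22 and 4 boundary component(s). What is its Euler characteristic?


chi = 2 - 2g - b
= 2 - 2*22 - 4
= 2 - 44 - 4 = -46

-46


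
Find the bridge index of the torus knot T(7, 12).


The bridge number of T(p,q) is min(p,q).
min(7, 12) = 7

7


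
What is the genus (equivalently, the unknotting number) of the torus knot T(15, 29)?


For a torus knot T(p,q), both the unknotting number and genus equal (p-1)(q-1)/2.
= (15-1)(29-1)/2
= 14*28/2
= 392/2 = 196

196


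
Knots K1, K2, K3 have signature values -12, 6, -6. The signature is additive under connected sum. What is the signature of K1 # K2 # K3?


The signature is additive under connected sum.
signature(K1 # K2 # K3) = (-12) + (6) + (-6)
= -12

-12


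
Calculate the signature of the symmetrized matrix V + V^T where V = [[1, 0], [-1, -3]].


Step 1: V + V^T = [[2, -1], [-1, -6]]
Step 2: trace = -4, det = -13
Step 3: Discriminant = (-4)^2 - 4*(-13) = 68
Step 4: Eigenvalues: 2.12311, -6.12311
Step 5: Signature = (# positive eigenvalues) - (# negative eigenvalues) = 0

0


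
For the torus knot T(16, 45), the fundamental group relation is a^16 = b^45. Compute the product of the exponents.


The relation is a^16 = b^45.
Product of exponents = 16 * 45
= 720

720


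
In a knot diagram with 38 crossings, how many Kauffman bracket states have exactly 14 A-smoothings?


We choose which 14 of 38 crossings get A-smoothings.
C(38, 14) = 38! / (14! * 24!)
= 9669554100

9669554100


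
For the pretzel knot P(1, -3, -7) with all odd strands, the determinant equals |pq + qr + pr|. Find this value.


Step 1: Compute pq + qr + pr.
pq = 1*(-3) = -3
qr = (-3)*(-7) = 21
pr = 1*(-7) = -7
pq + qr + pr = -3 + 21 + (-7) = 11
Step 2: Take absolute value.
det(P(1,-3,-7)) = |11| = 11

11


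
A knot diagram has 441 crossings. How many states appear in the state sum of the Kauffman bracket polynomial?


Each crossing contributes 2 choices (A-smoothing or B-smoothing).
Total states = 2^441 = 5678427533559428832416592249125035424637823130369672345949142181098744438385921275985867583701277855943457200048954515105739075223552

5678427533559428832416592249125035424637823130369672345949142181098744438385921275985867583701277855943457200048954515105739075223552


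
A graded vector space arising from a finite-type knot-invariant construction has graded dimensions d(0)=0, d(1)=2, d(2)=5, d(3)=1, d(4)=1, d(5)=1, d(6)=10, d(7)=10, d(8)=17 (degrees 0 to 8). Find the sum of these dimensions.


Total dimension = d(0) + d(1) + ... + d(8)
= 0 + 2 + 5 + 1 + 1 + 1 + 10 + 10 + 17
= 47

47


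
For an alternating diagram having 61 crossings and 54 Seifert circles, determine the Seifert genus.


For alternating knots, g = (c - s + 1)/2.
= (61 - 54 + 1)/2
= 8/2 = 4

4


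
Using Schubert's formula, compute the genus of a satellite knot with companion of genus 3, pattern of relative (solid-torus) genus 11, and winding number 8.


Schubert: g(satellite) = g_rel(pattern) + |winding| * g(companion),
where g_rel(pattern) is the genus of the pattern relative to the solid torus.
= 11 + 8 * 3
= 11 + 24 = 35

35


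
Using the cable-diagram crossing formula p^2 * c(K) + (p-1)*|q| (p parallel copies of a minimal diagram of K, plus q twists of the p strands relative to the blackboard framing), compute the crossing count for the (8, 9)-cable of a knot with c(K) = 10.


Step 1: Each of the c(K) crossings of the companion diagram becomes p*p = p^2 crossings among the p parallel strands, and each of the |q| twists s_1 s_2 ... s_(p-1) adds (p-1) crossings.
  Crossings = p^2 * c(K) + (p-1)*|q|
Step 2: = 8^2 * 10 + (8-1)*9
Step 3: = 64*10 + 7*9
Step 4: = 640 + 63 = 703

703


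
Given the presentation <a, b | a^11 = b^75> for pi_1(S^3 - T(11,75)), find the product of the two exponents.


The relation is a^11 = b^75.
Product of exponents = 11 * 75
= 825

825


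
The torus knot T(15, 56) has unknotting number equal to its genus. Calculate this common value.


For a torus knot T(p,q), both the unknotting number and genus equal (p-1)(q-1)/2.
= (15-1)(56-1)/2
= 14*55/2
= 770/2 = 385

385


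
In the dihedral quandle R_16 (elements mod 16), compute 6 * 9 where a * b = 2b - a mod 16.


6 * 9 = 2*9 - 6 mod 16
= 18 - 6 mod 16
= 12 mod 16 = 12

12


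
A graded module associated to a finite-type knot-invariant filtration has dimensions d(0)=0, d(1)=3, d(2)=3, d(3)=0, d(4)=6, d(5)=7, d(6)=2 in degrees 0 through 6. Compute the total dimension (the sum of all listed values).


Total dimension = d(0) + d(1) + ... + d(6)
= 0 + 3 + 3 + 0 + 6 + 7 + 2
= 21

21


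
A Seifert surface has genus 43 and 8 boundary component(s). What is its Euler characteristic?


chi = 2 - 2g - b
= 2 - 2*43 - 8
= 2 - 86 - 8 = -92

-92


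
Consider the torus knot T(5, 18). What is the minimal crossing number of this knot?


For a torus knot T(p, q) with gcd(p,q)=1,
the crossing number is min(p*(q-1), q*(p-1)).
p*(q-1) = 5*17 = 85
q*(p-1) = 18*4 = 72
min(85, 72) = 72

72


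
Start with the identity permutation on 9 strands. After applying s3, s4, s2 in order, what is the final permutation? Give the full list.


Starting with identity [1, 2, 3, 4, 5, 6, 7, 8, 9].
Apply generators in sequence:
  After s3: [1, 2, 4, 3, 5, 6, 7, 8, 9]
  After s4: [1, 2, 4, 5, 3, 6, 7, 8, 9]
  After s2: [1, 4, 2, 5, 3, 6, 7, 8, 9]
Final permutation: [1, 4, 2, 5, 3, 6, 7, 8, 9]

[1, 4, 2, 5, 3, 6, 7, 8, 9]


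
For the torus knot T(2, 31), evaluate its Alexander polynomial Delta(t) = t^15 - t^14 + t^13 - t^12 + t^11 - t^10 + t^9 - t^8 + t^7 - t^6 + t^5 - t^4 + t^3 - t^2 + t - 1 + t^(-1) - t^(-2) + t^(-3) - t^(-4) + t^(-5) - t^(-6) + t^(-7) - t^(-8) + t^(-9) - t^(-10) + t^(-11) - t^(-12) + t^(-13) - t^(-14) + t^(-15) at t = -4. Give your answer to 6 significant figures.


Substituting t = -4 into Delta(t) = t^15 - t^14 + t^13 - t^12 + t^11 - t^10 + t^9 - t^8 + t^7 - t^6 + t^5 - t^4 + t^3 - t^2 + t - 1 + t^(-1) - t^(-2) + t^(-3) - t^(-4) + t^(-5) - t^(-6) + t^(-7) - t^(-8) + t^(-9) - t^(-10) + t^(-11) - t^(-12) + t^(-13) - t^(-14) + t^(-15):
Term values: (-1073741824) + (-268435456) + (-67108864) + (-16777216) + (-4194304) + (-1048576) + (-262144) + (-65536) + (-16384) + (-4096) + (-1024) + (-256) + (-64) + (-16) + (-4) + (-1) + (-0.25) + (-0.0625) + (-0.015625) + (-0.00390625) + (-0.000976562) + (-0.000244141) + (-6.10352e-05) + (-1.52588e-05) + (-3.8147e-06) + (-9.53674e-07) + (-2.38419e-07) + (-5.96046e-08) + (-1.49012e-08) + (-3.72529e-09) + (-9.31323e-10)
Sum = -1431655765
Rounded to 6 significant figures: -1.43166e+09

-1.43166e+09


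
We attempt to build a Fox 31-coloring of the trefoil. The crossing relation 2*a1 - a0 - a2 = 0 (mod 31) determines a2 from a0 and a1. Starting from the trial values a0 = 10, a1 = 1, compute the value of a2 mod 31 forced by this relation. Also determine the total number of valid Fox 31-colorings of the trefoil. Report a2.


Step 1: Apply the given crossing relation 2*a1 - a0 - a2 = 0 (mod 31).
  a2 = 2*a1 - a0 mod 31
  a2 = 2*1 - 10 mod 31
  a2 = 2 - 10 mod 31
  a2 = -8 mod 31 = 23
Step 2: The trefoil has determinant 3.
  Number of Fox p-colorings (p prime) is p^2 if p = 3, else p.
  Since 31 does not divide 3, only trivial (constant) colorings exist.
  (So the trial a0 = 10, a1 = 1 with a0 != a1 does NOT extend to a valid coloring of the whole trefoil: the other two crossing relations require 3*(a1 - a0) = 0 (mod 31), which fails.)
  Total colorings = 31
Step 3: a2 = 23, total Fox 31-colorings = 31

23


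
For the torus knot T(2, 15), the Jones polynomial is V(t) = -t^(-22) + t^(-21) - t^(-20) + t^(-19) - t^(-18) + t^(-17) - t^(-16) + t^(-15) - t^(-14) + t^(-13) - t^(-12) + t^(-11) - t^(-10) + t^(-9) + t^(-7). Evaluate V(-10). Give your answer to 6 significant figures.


Substituting t = -10 into V(t) = -t^(-22) + t^(-21) - t^(-20) + t^(-19) - t^(-18) + t^(-17) - t^(-16) + t^(-15) - t^(-14) + t^(-13) - t^(-12) + t^(-11) - t^(-10) + t^(-9) + t^(-7):
  (-)t^(-22) = -1e-22
  (+)t^(-21) = -1e-21
  (-)t^(-20) = -1e-20
  (+)t^(-19) = -1e-19
  (-)t^(-18) = -1e-18
  (+)t^(-17) = -1e-17
  (-)t^(-16) = -1e-16
  (+)t^(-15) = -1e-15
  (-)t^(-14) = -1e-14
  (+)t^(-13) = -1e-13
  (-)t^(-12) = -1e-12
  (+)t^(-11) = -1e-11
  (-)t^(-10) = -1e-10
  (+)t^(-9) = -1e-09
  (+)t^(-7) = -1e-07
Sum = (-1e-22) + (-1e-21) + (-1e-20) + (-1e-19) + (-1e-18) + (-1e-17) + (-1e-16) + (-1e-15) + (-1e-14) + (-1e-13) + (-1e-12) + (-1e-11) + (-1e-10) + (-1e-09) + (-1e-07)
= -1.011111111e-07
Rounded to 6 significant figures: -1.01111e-07

-1.01111e-07


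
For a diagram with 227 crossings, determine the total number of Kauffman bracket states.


Each crossing contributes 2 choices (A-smoothing or B-smoothing).
Total states = 2^227 = 215679573337205118357336120696157045389097155380324579848828881993728

215679573337205118357336120696157045389097155380324579848828881993728


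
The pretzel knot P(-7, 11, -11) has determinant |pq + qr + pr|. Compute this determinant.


Step 1: Compute pq + qr + pr.
pq = (-7)*11 = -77
qr = 11*(-11) = -121
pr = (-7)*(-11) = 77
pq + qr + pr = -77 + (-121) + 77 = -121
Step 2: Take absolute value.
det(P(-7,11,-11)) = |-121| = 121

121


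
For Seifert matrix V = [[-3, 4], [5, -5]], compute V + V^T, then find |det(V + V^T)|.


Step 1: Form V + V^T where V = [[-3, 4], [5, -5]]
  V^T = [[-3, 5], [4, -5]]
  V + V^T = [[-6, 9], [9, -10]]
Step 2: det(V + V^T) = (-6)*(-10) - 9*9
  = 60 - 81 = -21
Step 3: Knot determinant = |det(V + V^T)| = |-21| = 21

21


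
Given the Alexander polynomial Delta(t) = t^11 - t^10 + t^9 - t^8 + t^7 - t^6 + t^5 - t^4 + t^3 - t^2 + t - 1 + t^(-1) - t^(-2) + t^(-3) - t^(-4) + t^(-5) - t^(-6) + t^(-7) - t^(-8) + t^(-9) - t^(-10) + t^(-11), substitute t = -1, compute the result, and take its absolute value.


Step 1: The polynomial has 23 terms with alternating signs, exponents from 11 down to -11.
Step 2: Substitute t = -1. The i-th term has coefficient (-1)^i and exponent (m-i),
  so its value is (-1)^i * (-1)^(m-i) = (-1)^m = -1 for every i.
Step 3: All 23 terms equal -1, so Delta(-1) = 23 * (-1) = -23
Step 4: |Delta(-1)| = 23

23


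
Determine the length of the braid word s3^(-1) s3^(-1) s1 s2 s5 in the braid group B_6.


The word length counts the number of generators (including inverses).
Listing each generator: s3^(-1), s3^(-1), s1, s2, s5
There are 5 generators in this braid word.

5


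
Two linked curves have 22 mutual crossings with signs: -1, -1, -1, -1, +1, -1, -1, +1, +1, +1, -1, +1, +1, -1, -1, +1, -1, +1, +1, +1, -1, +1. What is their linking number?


Step 1: Count positive crossings: 11
Step 2: Count negative crossings: 11
Step 3: Sum of signs = 11 - 11 = 0
Step 4: Linking number = sum/2 = 0/2 = 0

0


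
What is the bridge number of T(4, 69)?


The bridge number of T(p,q) is min(p,q).
min(4, 69) = 4

4


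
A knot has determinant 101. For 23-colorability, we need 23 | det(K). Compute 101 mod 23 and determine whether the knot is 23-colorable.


Step 1: A knot is p-colorable if and only if p divides its determinant.
Step 2: Compute 101 mod 23.
101 = 4 * 23 + 9
Step 3: 101 mod 23 = 9
Step 4: The knot is 23-colorable: no

9


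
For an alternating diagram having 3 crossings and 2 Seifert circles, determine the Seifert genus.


For alternating knots, g = (c - s + 1)/2.
= (3 - 2 + 1)/2
= 2/2 = 1

1


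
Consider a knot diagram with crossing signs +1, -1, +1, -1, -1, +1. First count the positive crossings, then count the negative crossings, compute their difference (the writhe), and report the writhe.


Step 1: Count positive crossings (+1).
Positive crossings: 3
Step 2: Count negative crossings (-1).
Negative crossings: 3
Step 3: Writhe = (positive) - (negative)
w = 3 - 3 = 0
Step 4: |w| = 0, and w is zero

0


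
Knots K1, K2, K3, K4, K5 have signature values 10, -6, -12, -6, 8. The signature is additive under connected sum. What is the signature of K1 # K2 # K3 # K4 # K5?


The signature is additive under connected sum.
signature(K1 # K2 # K3 # K4 # K5) = (10) + (-6) + (-12) + (-6) + (8)
= -6

-6


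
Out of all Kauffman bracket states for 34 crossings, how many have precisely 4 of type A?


We choose which 4 of 34 crossings get A-smoothings.
C(34, 4) = 34! / (4! * 30!)
= 46376

46376


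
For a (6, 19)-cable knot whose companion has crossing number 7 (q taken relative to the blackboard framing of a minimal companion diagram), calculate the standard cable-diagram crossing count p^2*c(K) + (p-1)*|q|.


Step 1: Each of the c(K) crossings of the companion diagram becomes p*p = p^2 crossings among the p parallel strands, and each of the |q| twists s_1 s_2 ... s_(p-1) adds (p-1) crossings.
  Crossings = p^2 * c(K) + (p-1)*|q|
Step 2: = 6^2 * 7 + (6-1)*19
Step 3: = 36*7 + 5*19
Step 4: = 252 + 95 = 347

347


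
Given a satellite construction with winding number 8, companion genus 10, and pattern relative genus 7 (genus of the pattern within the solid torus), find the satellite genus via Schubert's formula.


Schubert: g(satellite) = g_rel(pattern) + |winding| * g(companion),
where g_rel(pattern) is the genus of the pattern relative to the solid torus.
= 7 + 8 * 10
= 7 + 80 = 87

87


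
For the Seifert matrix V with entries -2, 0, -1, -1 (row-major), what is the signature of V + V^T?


Step 1: V + V^T = [[-4, -1], [-1, -2]]
Step 2: trace = -6, det = 7
Step 3: Discriminant = (-6)^2 - 4*7 = 8
Step 4: Eigenvalues: -1.58579, -4.41421
Step 5: Signature = (# positive eigenvalues) - (# negative eigenvalues) = -2

-2


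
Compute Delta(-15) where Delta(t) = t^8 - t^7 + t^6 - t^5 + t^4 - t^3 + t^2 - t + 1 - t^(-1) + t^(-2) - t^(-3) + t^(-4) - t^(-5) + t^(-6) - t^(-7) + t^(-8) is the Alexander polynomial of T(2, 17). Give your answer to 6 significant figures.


Substituting t = -15 into Delta(t) = t^8 - t^7 + t^6 - t^5 + t^4 - t^3 + t^2 - t + 1 - t^(-1) + t^(-2) - t^(-3) + t^(-4) - t^(-5) + t^(-6) - t^(-7) + t^(-8):
Term values: (2562890625) + (170859375) + (11390625) + (759375) + (50625) + (3375) + (225) + (15) + (1) + (0.0666667) + (0.00444444) + (0.000296296) + (1.97531e-05) + (1.31687e-06) + (8.77915e-08) + (5.85277e-09) + (3.90184e-10)
Sum = 2745954241
Rounded to 6 significant figures: 2.74595e+09

2.74595e+09


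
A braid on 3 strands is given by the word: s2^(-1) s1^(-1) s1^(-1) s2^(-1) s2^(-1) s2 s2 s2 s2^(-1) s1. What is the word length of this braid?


The word length counts the number of generators (including inverses).
Listing each generator: s2^(-1), s1^(-1), s1^(-1), s2^(-1), s2^(-1), s2, s2, s2, s2^(-1), s1
There are 10 generators in this braid word.

10


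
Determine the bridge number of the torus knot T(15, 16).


The bridge number of T(p,q) is min(p,q).
min(15, 16) = 15

15


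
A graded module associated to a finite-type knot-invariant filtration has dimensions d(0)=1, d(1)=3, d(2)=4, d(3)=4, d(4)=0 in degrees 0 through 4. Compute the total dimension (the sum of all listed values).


Total dimension = d(0) + d(1) + ... + d(4)
= 1 + 3 + 4 + 4 + 0
= 12

12


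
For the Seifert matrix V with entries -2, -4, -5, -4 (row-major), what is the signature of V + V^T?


Step 1: V + V^T = [[-4, -9], [-9, -8]]
Step 2: trace = -12, det = -49
Step 3: Discriminant = (-12)^2 - 4*(-49) = 340
Step 4: Eigenvalues: 3.21954, -15.2195
Step 5: Signature = (# positive eigenvalues) - (# negative eigenvalues) = 0

0


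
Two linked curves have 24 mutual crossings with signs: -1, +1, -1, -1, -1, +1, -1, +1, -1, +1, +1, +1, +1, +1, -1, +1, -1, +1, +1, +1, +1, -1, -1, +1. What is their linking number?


Step 1: Count positive crossings: 14
Step 2: Count negative crossings: 10
Step 3: Sum of signs = 14 - 10 = 4
Step 4: Linking number = sum/2 = 4/2 = 2

2


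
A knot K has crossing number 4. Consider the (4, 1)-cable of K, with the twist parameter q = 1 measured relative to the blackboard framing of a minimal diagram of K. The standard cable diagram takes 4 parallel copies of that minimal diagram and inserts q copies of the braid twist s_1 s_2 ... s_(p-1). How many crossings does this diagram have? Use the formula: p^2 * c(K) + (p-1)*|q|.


Step 1: Each of the c(K) crossings of the companion diagram becomes p*p = p^2 crossings among the p parallel strands, and each of the |q| twists s_1 s_2 ... s_(p-1) adds (p-1) crossings.
  Crossings = p^2 * c(K) + (p-1)*|q|
Step 2: = 4^2 * 4 + (4-1)*1
Step 3: = 16*4 + 3*1
Step 4: = 64 + 3 = 67

67


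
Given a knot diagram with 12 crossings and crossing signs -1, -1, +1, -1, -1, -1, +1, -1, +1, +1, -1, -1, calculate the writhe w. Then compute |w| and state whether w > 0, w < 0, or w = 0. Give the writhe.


Step 1: Count positive crossings (+1).
Positive crossings: 4
Step 2: Count negative crossings (-1).
Negative crossings: 8
Step 3: Writhe = (positive) - (negative)
w = 4 - 8 = -4
Step 4: |w| = 4, and w is negative

-4


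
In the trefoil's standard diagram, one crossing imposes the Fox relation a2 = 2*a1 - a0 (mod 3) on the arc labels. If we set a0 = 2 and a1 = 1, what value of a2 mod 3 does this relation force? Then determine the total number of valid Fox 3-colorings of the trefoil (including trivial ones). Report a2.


Step 1: Apply the given crossing relation 2*a1 - a0 - a2 = 0 (mod 3).
  a2 = 2*a1 - a0 mod 3
  a2 = 2*1 - 2 mod 3
  a2 = 2 - 2 mod 3
  a2 = 0 mod 3 = 0
Step 2: The trefoil has determinant 3.
  Number of Fox p-colorings (p prime) is p^2 if p = 3, else p.
  Since p = 3 divides det = 3, the trefoil is 3-colorable.
  (Indeed for p = 3 any choice of a0, a1 extends to a valid coloring; the trial (a0, a1, a2) = (2, 1, 0) satisfies all three crossing relations.)
  Total colorings = 3^2 = 9
Step 3: a2 = 0, total Fox 3-colorings = 9

0


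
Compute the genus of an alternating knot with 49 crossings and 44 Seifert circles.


For alternating knots, g = (c - s + 1)/2.
= (49 - 44 + 1)/2
= 6/2 = 3

3


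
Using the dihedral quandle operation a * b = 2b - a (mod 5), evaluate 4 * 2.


4 * 2 = 2*2 - 4 mod 5
= 4 - 4 mod 5
= 0 mod 5 = 0

0


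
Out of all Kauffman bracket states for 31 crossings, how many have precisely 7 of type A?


We choose which 7 of 31 crossings get A-smoothings.
C(31, 7) = 31! / (7! * 24!)
= 2629575

2629575


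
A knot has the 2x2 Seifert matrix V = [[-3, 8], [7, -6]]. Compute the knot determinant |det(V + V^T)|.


Step 1: Form V + V^T where V = [[-3, 8], [7, -6]]
  V^T = [[-3, 7], [8, -6]]
  V + V^T = [[-6, 15], [15, -12]]
Step 2: det(V + V^T) = (-6)*(-12) - 15*15
  = 72 - 225 = -153
Step 3: Knot determinant = |det(V + V^T)| = |-153| = 153

153


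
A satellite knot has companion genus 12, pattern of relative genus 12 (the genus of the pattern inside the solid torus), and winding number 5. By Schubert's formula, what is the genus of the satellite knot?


Schubert: g(satellite) = g_rel(pattern) + |winding| * g(companion),
where g_rel(pattern) is the genus of the pattern relative to the solid torus.
= 12 + 5 * 12
= 12 + 60 = 72

72


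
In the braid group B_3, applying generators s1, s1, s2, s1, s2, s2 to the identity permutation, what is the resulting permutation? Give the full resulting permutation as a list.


Starting with identity [1, 2, 3].
Apply generators in sequence:
  After s1: [2, 1, 3]
  After s1: [1, 2, 3]
  After s2: [1, 3, 2]
  After s1: [3, 1, 2]
  After s2: [3, 2, 1]
  After s2: [3, 1, 2]
Final permutation: [3, 1, 2]

[3, 1, 2]


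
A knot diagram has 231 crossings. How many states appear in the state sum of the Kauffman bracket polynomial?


Each crossing contributes 2 choices (A-smoothing or B-smoothing).
Total states = 2^231 = 3450873173395281893717377931138512726225554486085193277581262111899648

3450873173395281893717377931138512726225554486085193277581262111899648


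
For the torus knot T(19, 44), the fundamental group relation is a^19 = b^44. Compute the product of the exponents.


The relation is a^19 = b^44.
Product of exponents = 19 * 44
= 836

836


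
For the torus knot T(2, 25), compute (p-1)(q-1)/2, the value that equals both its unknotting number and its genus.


For a torus knot T(p,q), both the unknotting number and genus equal (p-1)(q-1)/2.
= (2-1)(25-1)/2
= 1*24/2
= 24/2 = 12

12


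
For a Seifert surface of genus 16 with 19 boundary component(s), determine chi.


chi = 2 - 2g - b
= 2 - 2*16 - 19
= 2 - 32 - 19 = -49

-49


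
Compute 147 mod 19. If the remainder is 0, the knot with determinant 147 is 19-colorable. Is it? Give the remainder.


Step 1: A knot is p-colorable if and only if p divides its determinant.
Step 2: Compute 147 mod 19.
147 = 7 * 19 + 14
Step 3: 147 mod 19 = 14
Step 4: The knot is 19-colorable: no

14


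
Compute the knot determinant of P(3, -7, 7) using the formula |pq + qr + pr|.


Step 1: Compute pq + qr + pr.
pq = 3*(-7) = -21
qr = (-7)*7 = -49
pr = 3*7 = 21
pq + qr + pr = -21 + (-49) + 21 = -49
Step 2: Take absolute value.
det(P(3,-7,7)) = |-49| = 49

49


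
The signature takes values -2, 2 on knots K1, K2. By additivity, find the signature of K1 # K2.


The signature is additive under connected sum.
signature(K1 # K2) = (-2) + (2)
= 0

0


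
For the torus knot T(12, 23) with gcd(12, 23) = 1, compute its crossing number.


For a torus knot T(p, q) with gcd(p,q)=1,
the crossing number is min(p*(q-1), q*(p-1)).
p*(q-1) = 12*22 = 264
q*(p-1) = 23*11 = 253
min(264, 253) = 253

253


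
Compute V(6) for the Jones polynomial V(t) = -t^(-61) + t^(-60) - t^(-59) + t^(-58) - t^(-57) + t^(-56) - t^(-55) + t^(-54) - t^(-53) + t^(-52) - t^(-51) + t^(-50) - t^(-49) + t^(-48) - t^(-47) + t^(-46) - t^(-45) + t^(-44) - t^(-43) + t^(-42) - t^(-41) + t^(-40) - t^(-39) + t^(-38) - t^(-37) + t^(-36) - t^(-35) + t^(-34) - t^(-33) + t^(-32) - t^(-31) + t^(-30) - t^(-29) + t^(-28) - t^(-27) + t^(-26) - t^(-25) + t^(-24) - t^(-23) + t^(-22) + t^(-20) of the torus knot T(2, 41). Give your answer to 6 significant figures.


Substituting t = 6 into V(t) = -t^(-61) + t^(-60) - t^(-59) + t^(-58) - t^(-57) + t^(-56) - t^(-55) + t^(-54) - t^(-53) + t^(-52) - t^(-51) + t^(-50) - t^(-49) + t^(-48) - t^(-47) + t^(-46) - t^(-45) + t^(-44) - t^(-43) + t^(-42) - t^(-41) + t^(-40) - t^(-39) + t^(-38) - t^(-37) + t^(-36) - t^(-35) + t^(-34) - t^(-33) + t^(-32) - t^(-31) + t^(-30) - t^(-29) + t^(-28) - t^(-27) + t^(-26) - t^(-25) + t^(-24) - t^(-23) + t^(-22) + t^(-20):
  (-)t^(-61) = -3.41015e-48
  (+)t^(-60) = 2.04609e-47
  (-)t^(-59) = -1.22765e-46
  (+)t^(-58) = 7.36593e-46
  (-)t^(-57) = -4.41956e-45
  (+)t^(-56) = 2.65173e-44
  (-)t^(-55) = -1.59104e-43
  (+)t^(-54) = 9.54624e-43
  (-)t^(-53) = -5.72775e-42
  (+)t^(-52) = 3.43665e-41
  (-)t^(-51) = -2.06199e-40
  (+)t^(-50) = 1.23719e-39
  (-)t^(-49) = -7.42316e-39
  (+)t^(-48) = 4.4539e-38
  (-)t^(-47) = -2.67234e-37
  (+)t^(-46) = 1.6034e-36
  (-)t^(-45) = -9.62041e-36
  (+)t^(-44) = 5.77225e-35
  (-)t^(-43) = -3.46335e-34
  (+)t^(-42) = 2.07801e-33
  (-)t^(-41) = -1.24681e-32
  (+)t^(-40) = 7.48083e-32
  (-)t^(-39) = -4.4885e-31
  (+)t^(-38) = 2.6931e-30
  (-)t^(-37) = -1.61586e-29
  (+)t^(-36) = 9.69516e-29
  (-)t^(-35) = -5.8171e-28
  (+)t^(-34) = 3.49026e-27
  (-)t^(-33) = -2.09415e-26
  (+)t^(-32) = 1.25649e-25
  (-)t^(-31) = -7.53896e-25
  (+)t^(-30) = 4.52337e-24
  (-)t^(-29) = -2.71402e-23
  (+)t^(-28) = 1.62841e-22
  (-)t^(-27) = -9.77049e-22
  (+)t^(-26) = 5.86229e-21
  (-)t^(-25) = -3.51738e-20
  (+)t^(-24) = 2.11043e-19
  (-)t^(-23) = -1.26626e-18
  (+)t^(-22) = 7.59753e-18
  (+)t^(-20) = 2.73511e-16
Sum = (-3.41015e-48) + (2.04609e-47) + (-1.22765e-46) + (7.36593e-46) + (-4.41956e-45) + (2.65173e-44) + (-1.59104e-43) + (9.54624e-43) + (-5.72775e-42) + (3.43665e-41) + (-2.06199e-40) + (1.23719e-39) + (-7.42316e-39) + (4.4539e-38) + (-2.67234e-37) + (1.6034e-36) + (-9.62041e-36) + (5.77225e-35) + (-3.46335e-34) + (2.07801e-33) + (-1.24681e-32) + (7.48083e-32) + (-4.4885e-31) + (2.6931e-30) + (-1.61586e-29) + (9.69516e-29) + (-5.8171e-28) + (3.49026e-27) + (-2.09415e-26) + (1.25649e-25) + (-7.53896e-25) + (4.52337e-24) + (-2.71402e-23) + (1.62841e-22) + (-9.77049e-22) + (5.86229e-21) + (-3.51738e-20) + (2.11043e-19) + (-1.26626e-18) + (7.59753e-18) + (2.73511e-16)
= 2.800232924e-16
Rounded to 6 significant figures: 2.80023e-16

2.80023e-16


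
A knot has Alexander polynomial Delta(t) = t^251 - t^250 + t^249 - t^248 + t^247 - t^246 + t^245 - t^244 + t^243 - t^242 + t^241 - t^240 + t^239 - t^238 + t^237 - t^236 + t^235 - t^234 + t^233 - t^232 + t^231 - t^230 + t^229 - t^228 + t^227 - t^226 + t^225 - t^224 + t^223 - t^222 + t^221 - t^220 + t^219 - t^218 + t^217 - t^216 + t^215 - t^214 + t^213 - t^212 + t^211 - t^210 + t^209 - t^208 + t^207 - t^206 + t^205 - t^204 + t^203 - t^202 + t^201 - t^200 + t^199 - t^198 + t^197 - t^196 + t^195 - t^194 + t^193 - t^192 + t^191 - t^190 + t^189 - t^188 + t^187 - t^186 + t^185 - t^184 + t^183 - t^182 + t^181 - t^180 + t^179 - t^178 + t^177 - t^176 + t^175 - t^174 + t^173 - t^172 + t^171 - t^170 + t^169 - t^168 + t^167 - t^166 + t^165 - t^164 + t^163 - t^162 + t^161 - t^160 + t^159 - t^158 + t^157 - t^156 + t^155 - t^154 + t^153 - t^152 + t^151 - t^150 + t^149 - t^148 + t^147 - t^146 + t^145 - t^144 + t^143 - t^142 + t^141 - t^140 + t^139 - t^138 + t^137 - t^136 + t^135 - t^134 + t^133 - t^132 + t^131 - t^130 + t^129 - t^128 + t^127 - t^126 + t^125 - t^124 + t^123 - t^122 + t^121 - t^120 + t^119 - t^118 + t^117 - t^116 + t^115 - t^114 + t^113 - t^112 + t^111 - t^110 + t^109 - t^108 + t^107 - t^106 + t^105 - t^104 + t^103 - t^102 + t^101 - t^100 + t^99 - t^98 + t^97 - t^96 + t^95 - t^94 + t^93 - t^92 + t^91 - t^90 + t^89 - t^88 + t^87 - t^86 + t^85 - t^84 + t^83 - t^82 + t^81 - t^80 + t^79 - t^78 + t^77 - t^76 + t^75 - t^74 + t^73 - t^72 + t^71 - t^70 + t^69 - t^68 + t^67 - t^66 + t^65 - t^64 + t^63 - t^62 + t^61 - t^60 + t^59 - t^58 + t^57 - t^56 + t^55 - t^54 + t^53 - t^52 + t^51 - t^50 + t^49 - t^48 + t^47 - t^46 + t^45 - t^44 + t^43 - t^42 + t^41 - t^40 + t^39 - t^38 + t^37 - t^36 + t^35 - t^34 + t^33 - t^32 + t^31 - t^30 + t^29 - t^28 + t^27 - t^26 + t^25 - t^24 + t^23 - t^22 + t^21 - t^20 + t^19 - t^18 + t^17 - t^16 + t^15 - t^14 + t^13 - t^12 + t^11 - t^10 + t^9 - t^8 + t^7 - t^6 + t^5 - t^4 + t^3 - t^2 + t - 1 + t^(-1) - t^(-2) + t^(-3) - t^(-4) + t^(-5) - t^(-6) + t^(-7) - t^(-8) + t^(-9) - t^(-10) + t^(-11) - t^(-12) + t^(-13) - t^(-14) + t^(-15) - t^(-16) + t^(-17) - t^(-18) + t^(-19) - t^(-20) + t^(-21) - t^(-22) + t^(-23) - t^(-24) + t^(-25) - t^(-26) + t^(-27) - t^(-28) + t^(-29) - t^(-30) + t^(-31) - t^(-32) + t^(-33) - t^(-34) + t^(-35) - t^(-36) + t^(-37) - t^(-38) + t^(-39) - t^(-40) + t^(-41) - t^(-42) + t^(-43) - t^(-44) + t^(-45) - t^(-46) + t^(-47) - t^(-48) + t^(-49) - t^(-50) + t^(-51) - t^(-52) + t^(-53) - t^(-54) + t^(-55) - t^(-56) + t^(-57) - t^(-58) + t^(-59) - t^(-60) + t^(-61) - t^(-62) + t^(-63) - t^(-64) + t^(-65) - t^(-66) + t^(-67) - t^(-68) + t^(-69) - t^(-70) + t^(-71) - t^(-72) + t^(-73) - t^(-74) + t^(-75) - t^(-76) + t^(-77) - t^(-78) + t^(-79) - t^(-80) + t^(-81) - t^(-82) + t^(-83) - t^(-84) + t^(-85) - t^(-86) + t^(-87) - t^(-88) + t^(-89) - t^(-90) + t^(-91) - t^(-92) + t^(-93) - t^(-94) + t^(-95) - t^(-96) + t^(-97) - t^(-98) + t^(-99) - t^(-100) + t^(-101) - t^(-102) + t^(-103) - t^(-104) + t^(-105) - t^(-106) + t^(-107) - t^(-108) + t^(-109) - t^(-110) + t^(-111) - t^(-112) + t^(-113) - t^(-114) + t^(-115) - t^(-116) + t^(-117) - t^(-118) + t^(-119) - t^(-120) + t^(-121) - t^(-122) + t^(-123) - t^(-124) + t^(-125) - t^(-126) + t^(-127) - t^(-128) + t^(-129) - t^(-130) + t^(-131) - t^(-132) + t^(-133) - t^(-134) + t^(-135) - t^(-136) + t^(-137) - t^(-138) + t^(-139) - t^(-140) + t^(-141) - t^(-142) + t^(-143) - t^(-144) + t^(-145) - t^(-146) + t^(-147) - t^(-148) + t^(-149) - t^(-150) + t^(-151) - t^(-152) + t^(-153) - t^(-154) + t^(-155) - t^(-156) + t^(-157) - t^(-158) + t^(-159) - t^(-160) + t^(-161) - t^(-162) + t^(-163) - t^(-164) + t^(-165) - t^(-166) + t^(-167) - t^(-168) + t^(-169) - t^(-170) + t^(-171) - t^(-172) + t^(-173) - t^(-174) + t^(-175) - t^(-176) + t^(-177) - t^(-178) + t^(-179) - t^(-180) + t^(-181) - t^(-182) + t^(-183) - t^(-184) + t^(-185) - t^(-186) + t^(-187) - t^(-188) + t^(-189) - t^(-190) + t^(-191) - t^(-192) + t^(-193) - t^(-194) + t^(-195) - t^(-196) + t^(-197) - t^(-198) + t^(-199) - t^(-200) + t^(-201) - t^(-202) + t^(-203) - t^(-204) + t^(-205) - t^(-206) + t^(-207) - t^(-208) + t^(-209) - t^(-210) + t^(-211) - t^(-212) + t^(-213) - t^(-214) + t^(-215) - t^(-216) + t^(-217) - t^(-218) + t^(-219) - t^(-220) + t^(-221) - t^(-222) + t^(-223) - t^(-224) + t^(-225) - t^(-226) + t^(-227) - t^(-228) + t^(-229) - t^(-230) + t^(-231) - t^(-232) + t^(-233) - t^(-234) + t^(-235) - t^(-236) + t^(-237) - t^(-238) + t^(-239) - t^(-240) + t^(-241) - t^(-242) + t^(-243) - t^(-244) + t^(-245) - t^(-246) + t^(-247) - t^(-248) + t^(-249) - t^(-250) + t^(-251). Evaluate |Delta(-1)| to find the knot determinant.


Step 1: The polynomial has 503 terms with alternating signs, exponents from 251 down to -251.
Step 2: Substitute t = -1. The i-th term has coefficient (-1)^i and exponent (m-i),
  so its value is (-1)^i * (-1)^(m-i) = (-1)^m = -1 for every i.
Step 3: All 503 terms equal -1, so Delta(-1) = 503 * (-1) = -503
Step 4: |Delta(-1)| = 503

503


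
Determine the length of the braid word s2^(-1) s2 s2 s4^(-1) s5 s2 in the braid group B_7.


The word length counts the number of generators (including inverses).
Listing each generator: s2^(-1), s2, s2, s4^(-1), s5, s2
There are 6 generators in this braid word.

6


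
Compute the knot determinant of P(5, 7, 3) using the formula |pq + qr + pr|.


Step 1: Compute pq + qr + pr.
pq = 5*7 = 35
qr = 7*3 = 21
pr = 5*3 = 15
pq + qr + pr = 35 + 21 + 15 = 71
Step 2: Take absolute value.
det(P(5,7,3)) = |71| = 71

71


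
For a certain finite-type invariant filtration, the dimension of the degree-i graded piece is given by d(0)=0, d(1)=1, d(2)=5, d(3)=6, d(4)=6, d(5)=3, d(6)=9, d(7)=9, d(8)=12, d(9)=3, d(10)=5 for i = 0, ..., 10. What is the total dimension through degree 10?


Total dimension = d(0) + d(1) + ... + d(10)
= 0 + 1 + 5 + 6 + 6 + 3 + 9 + 9 + 12 + 3 + 5
= 59

59


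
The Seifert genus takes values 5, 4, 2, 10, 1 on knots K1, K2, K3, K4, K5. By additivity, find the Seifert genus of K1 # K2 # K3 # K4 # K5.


The Seifert genus is additive under connected sum.
Seifert genus(K1 # K2 # K3 # K4 # K5) = (5) + (4) + (2) + (10) + (1)
= 22

22


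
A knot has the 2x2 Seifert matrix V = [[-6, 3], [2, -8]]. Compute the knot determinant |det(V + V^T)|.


Step 1: Form V + V^T where V = [[-6, 3], [2, -8]]
  V^T = [[-6, 2], [3, -8]]
  V + V^T = [[-12, 5], [5, -16]]
Step 2: det(V + V^T) = (-12)*(-16) - 5*5
  = 192 - 25 = 167
Step 3: Knot determinant = |det(V + V^T)| = |167| = 167

167


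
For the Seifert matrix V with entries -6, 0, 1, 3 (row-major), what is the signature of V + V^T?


Step 1: V + V^T = [[-12, 1], [1, 6]]
Step 2: trace = -6, det = -73
Step 3: Discriminant = (-6)^2 - 4*(-73) = 328
Step 4: Eigenvalues: 6.05539, -12.0554
Step 5: Signature = (# positive eigenvalues) - (# negative eigenvalues) = 0

0


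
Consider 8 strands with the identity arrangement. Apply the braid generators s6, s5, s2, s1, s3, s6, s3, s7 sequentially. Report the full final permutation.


Starting with identity [1, 2, 3, 4, 5, 6, 7, 8].
Apply generators in sequence:
  After s6: [1, 2, 3, 4, 5, 7, 6, 8]
  After s5: [1, 2, 3, 4, 7, 5, 6, 8]
  After s2: [1, 3, 2, 4, 7, 5, 6, 8]
  After s1: [3, 1, 2, 4, 7, 5, 6, 8]
  After s3: [3, 1, 4, 2, 7, 5, 6, 8]
  After s6: [3, 1, 4, 2, 7, 6, 5, 8]
  After s3: [3, 1, 2, 4, 7, 6, 5, 8]
  After s7: [3, 1, 2, 4, 7, 6, 8, 5]
Final permutation: [3, 1, 2, 4, 7, 6, 8, 5]

[3, 1, 2, 4, 7, 6, 8, 5]


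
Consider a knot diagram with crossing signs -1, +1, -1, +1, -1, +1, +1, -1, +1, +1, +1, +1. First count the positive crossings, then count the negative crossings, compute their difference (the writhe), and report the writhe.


Step 1: Count positive crossings (+1).
Positive crossings: 8
Step 2: Count negative crossings (-1).
Negative crossings: 4
Step 3: Writhe = (positive) - (negative)
w = 8 - 4 = 4
Step 4: |w| = 4, and w is positive

4


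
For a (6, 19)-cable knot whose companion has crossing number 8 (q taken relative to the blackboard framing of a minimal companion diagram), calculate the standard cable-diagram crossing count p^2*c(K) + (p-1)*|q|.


Step 1: Each of the c(K) crossings of the companion diagram becomes p*p = p^2 crossings among the p parallel strands, and each of the |q| twists s_1 s_2 ... s_(p-1) adds (p-1) crossings.
  Crossings = p^2 * c(K) + (p-1)*|q|
Step 2: = 6^2 * 8 + (6-1)*19
Step 3: = 36*8 + 5*19
Step 4: = 288 + 95 = 383

383


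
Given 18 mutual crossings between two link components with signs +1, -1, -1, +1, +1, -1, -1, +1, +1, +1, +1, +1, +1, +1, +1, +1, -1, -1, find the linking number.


Step 1: Count positive crossings: 12
Step 2: Count negative crossings: 6
Step 3: Sum of signs = 12 - 6 = 6
Step 4: Linking number = sum/2 = 6/2 = 3

3


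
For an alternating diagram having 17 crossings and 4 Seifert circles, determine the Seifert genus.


For alternating knots, g = (c - s + 1)/2.
= (17 - 4 + 1)/2
= 14/2 = 7

7


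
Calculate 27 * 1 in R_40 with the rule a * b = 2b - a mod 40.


27 * 1 = 2*1 - 27 mod 40
= 2 - 27 mod 40
= -25 mod 40 = 15

15


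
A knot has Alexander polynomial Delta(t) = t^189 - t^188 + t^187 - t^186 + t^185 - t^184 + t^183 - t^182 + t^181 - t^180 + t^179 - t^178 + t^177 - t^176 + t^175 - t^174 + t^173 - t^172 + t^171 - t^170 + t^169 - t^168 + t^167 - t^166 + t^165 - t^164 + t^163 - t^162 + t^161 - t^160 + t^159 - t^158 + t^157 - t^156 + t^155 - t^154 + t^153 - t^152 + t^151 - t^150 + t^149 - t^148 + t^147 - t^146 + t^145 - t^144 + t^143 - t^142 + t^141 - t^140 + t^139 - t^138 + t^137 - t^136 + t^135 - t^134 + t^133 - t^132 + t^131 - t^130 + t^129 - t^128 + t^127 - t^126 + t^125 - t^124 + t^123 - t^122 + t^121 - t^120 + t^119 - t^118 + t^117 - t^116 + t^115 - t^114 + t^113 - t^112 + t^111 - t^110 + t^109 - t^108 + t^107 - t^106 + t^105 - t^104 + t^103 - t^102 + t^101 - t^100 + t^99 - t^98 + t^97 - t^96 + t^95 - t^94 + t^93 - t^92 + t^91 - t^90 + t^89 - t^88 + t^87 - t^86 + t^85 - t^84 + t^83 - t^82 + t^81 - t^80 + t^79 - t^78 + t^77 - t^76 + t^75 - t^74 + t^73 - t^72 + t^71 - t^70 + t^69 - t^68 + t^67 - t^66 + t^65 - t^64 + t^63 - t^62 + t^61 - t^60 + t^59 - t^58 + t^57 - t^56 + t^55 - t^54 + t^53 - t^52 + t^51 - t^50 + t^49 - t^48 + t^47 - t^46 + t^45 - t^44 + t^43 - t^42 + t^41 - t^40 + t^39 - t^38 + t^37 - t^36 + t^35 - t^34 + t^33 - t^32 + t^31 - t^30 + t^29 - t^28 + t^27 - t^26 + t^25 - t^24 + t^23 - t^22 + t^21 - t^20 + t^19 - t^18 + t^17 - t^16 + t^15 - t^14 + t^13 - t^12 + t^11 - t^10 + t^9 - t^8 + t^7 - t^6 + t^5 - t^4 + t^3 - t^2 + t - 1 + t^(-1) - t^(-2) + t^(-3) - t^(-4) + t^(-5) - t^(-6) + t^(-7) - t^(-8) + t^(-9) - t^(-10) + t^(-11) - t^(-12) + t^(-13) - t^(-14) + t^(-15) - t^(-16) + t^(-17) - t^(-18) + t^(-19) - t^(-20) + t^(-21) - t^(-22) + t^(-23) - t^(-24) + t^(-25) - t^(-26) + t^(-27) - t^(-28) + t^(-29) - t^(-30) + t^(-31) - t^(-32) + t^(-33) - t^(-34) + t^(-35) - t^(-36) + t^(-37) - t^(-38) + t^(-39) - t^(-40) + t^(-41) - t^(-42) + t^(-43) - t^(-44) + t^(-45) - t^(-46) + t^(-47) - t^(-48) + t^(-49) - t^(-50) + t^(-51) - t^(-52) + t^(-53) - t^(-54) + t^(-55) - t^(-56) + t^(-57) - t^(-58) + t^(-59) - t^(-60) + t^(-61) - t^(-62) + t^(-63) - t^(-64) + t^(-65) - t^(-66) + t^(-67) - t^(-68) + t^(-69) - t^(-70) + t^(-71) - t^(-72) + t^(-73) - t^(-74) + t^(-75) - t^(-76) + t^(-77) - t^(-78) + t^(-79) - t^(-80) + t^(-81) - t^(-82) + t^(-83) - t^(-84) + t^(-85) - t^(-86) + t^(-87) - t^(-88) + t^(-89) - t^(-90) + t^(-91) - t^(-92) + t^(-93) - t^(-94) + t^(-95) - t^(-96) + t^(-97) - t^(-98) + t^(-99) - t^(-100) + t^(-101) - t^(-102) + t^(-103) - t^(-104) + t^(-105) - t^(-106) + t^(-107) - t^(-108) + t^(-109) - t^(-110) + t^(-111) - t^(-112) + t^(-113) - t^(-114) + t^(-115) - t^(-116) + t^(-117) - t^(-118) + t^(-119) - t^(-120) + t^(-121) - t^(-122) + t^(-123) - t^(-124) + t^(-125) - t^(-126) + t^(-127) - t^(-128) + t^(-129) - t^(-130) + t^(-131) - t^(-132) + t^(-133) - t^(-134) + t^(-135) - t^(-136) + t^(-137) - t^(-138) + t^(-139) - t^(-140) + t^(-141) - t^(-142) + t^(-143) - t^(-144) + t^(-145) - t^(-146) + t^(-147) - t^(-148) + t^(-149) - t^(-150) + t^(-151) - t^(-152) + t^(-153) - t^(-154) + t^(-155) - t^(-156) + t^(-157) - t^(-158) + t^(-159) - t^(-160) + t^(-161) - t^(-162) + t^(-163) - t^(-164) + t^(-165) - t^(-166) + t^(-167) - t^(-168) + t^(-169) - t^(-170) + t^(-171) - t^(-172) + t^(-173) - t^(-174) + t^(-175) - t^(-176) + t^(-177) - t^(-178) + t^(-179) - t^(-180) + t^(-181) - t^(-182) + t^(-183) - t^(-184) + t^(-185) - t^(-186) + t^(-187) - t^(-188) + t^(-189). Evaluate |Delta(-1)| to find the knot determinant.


Step 1: The polynomial has 379 terms with alternating signs, exponents from 189 down to -189.
Step 2: Substitute t = -1. The i-th term has coefficient (-1)^i and exponent (m-i),
  so its value is (-1)^i * (-1)^(m-i) = (-1)^m = -1 for every i.
Step 3: All 379 terms equal -1, so Delta(-1) = 379 * (-1) = -379
Step 4: |Delta(-1)| = 379

379
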